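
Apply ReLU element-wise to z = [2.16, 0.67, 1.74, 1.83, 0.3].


ReLU(2.16) = max(0, 2.16) = 2.16
ReLU(0.67) = max(0, 0.67) = 0.67
ReLU(1.74) = max(0, 1.74) = 1.74
ReLU(1.83) = max(0, 1.83) = 1.83
ReLU(0.3) = max(0, 0.3) = 0.3
result = [2.16, 0.67, 1.74, 1.83, 0.3]

[2.16, 0.67, 1.74, 1.83, 0.3]


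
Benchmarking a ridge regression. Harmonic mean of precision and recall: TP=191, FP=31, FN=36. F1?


Precision = 191/222 = 0.8604
Recall = 191/227 = 0.8414
F1 = 2·P·R/(P+R) = 2·TP/(2·TP+FP+FN) = 382/(382+31+36) = 382/449 = 0.8508

0.8508


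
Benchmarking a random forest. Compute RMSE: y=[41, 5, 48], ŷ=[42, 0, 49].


MSE = 27/3 = 9
RMSE = √(27/3) = 3.0

3.0


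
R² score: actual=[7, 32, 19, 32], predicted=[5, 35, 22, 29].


ȳ = 22.5
SS_res = Σ(y-ŷ)² = 31
SS_tot = Σ(y-ȳ)² = 433
R² = 1 - SS_res/SS_tot = 1 - 0.0716 = 0.9284

0.9284


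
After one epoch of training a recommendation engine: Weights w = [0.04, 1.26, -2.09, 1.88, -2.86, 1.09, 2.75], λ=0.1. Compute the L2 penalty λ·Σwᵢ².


‖w‖₂² = (0.04)² + (1.26)² + (-2.09)² + (1.88)² + (-2.86)² + (1.09)² + (2.75)²
     = 0.0016 + 1.5876 + 4.3681 + 3.5344 + 8.1796 + 1.1881 + 7.5625
     = 26.4219
λ·‖w‖₂² = 0.1·26.4219 = 2.64219

2.64219


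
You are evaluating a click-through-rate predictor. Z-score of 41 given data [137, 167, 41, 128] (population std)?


μ = 118.25, σ = 46.8795
z = (41 - 118.25)/46.8795 = -1.6478

-1.6478


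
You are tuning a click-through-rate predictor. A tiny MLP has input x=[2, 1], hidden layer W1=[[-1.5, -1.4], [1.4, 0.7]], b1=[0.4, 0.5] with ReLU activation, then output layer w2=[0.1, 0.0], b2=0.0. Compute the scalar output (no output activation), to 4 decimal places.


z1[0] = (-1.5)·(2) + (-1.4)·(1) + 0.4 = -4.0
z1[1] = (1.4)·(2) + (0.7)·(1) + 0.5 = 4.0
h = ReLU(z1) = [0.0, 4.0]
output = (0.1)·(0.0) + (0.0)·(4.0) + 0.0 = 0.0

0.0


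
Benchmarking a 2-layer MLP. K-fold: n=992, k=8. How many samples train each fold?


Fold size = 992/8 = 124
Training per fold = 992 - 124 = 868

868


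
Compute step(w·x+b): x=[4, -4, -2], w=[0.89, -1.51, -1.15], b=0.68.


z = (4)·(0.89) + (-4)·(-1.51) + (-2)·(-1.15) + 0.68
  = 12.58
step(z) = 1 (z≥0)

1


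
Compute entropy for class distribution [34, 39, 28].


Probabilities: [34/101, 39/101, 28/101] ≈ [0.3366, 0.3861, 0.2772]
H = -((34/101)·log₂(34/101) + (39/101)·log₂(39/101) + (28/101)·log₂(28/101))
  = 1.572 bits

1.572 bits


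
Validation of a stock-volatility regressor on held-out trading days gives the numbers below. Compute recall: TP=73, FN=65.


Recall = TP/(TP+FN)
= 73/(73+65)
= 73/138 = 52.9%

52.9%


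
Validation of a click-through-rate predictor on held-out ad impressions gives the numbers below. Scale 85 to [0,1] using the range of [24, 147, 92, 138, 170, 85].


min=24, max=170
(85-24)/(170-24) = 61/146 = 0.4178

0.4178


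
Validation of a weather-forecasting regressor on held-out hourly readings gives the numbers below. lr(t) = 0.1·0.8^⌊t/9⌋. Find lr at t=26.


n_drops = ⌊26/9⌋ = 2
lr = 0.1·0.8^2 = 0.1·0.64 = 0.064

0.064


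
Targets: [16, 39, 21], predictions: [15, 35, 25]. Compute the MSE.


Squared errors: (16-15)²=1, (39-35)²=16, (21-25)²=16
Sum = 33
MSE = 33/3 = 11

11


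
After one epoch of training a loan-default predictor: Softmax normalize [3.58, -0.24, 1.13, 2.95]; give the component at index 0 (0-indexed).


Exponentials: e^3.58=35.8735, e^-0.24=0.7866, e^1.13=3.0957, e^2.95=19.106
Sum = 58.8618
Softmax = [0.6095, 0.0134, 0.0526, 0.3246]
p[0] = 35.8735/58.8618 = 0.6095

0.6095


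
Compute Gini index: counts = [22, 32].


Probabilities: [22/54, 32/54] ≈ [0.4074, 0.5926]
Σpᵢ² = (484 + 1024)/54² = 1508/2916
Gini = 1 - Σpᵢ² = 1 - 1508/2916 = 0.4829

0.4829


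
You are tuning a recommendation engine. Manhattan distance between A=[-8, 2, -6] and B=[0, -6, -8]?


d = |-8-0| + |2+ 6| + |-6+ 8|
  = 8 + 8 + 2
  = 18

18


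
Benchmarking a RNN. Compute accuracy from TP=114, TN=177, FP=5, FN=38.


Accuracy = (TP+TN)/(TP+TN+FP+FN)
= (114+177)/(334)
= 291/334 = 87.13%

87.13%


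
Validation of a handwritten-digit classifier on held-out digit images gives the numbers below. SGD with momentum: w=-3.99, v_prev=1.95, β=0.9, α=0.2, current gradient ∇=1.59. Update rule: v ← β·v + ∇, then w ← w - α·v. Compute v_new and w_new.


v_new = 0.9·1.95 + 1.59 = 1.755 + 1.59 = 3.345
w_new = -3.99 - 0.2·3.345 = -3.99 - 0.669 = -4.659

v_new=3.345, w_new=-4.659


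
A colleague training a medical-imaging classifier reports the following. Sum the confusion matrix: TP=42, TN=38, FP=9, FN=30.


Total = TP + TN + FP + FN
= 42 + 38 + 9 + 30
= 119
(Predicted positive: 51, predicted negative: 68)

119


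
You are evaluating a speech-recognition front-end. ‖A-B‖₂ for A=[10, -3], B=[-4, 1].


d = √((10+ 4)² + (-3-1)²)
  = √(196 + 16)
  = √212 = 14.5602

14.5602


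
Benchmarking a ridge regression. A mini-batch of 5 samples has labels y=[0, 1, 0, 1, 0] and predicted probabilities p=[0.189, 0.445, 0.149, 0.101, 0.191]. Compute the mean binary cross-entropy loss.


L[0] = -ln(1-0.189) = -ln(0.811) = 0.2095
L[1] = -ln(0.445) = 0.8097
L[2] = -ln(1-0.149) = -ln(0.851) = 0.1613
L[3] = -ln(0.101) = 2.2926
L[4] = -ln(1-0.191) = -ln(0.809) = 0.212
mean = (0.2095 + 0.8097 + 0.1613 + 2.2926 + 0.212)/5 = 0.737

0.737


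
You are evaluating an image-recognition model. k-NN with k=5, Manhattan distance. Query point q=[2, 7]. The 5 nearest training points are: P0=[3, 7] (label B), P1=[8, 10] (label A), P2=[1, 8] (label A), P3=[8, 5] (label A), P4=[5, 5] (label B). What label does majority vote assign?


d(q,P0) = 1  (label B)
d(q,P1) = 9  (label A)
d(q,P2) = 2  (label A)
d(q,P3) = 8  (label A)
d(q,P4) = 5  (label B)
Votes: A=3, B=2
Majority → A

A


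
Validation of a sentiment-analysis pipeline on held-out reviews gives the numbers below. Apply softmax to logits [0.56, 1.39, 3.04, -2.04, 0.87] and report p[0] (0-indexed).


Exponentials: e^0.56=1.7507, e^1.39=4.0149, e^3.04=20.9052, e^-2.04=0.13, e^0.87=2.3869
Sum = 29.1877
Softmax = [0.06, 0.1376, 0.7162, 0.0045, 0.0818]
p[0] = 1.7507/29.1877 = 0.06

0.06


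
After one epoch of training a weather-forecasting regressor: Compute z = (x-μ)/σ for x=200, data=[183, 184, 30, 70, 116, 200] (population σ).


μ = 130.5, σ = 63.7959
z = (200 - 130.5)/63.7959 = 1.0894

1.0894


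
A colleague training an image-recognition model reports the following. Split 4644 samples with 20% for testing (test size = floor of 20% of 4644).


Test = ⌊4644·20/100⌋ = 928
Train = 4644 - 928 = 3716

Train: 3716, Test: 928


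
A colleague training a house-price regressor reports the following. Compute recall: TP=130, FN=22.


Recall = TP/(TP+FN)
= 130/(130+22)
= 130/152 = 85.53%

85.53%


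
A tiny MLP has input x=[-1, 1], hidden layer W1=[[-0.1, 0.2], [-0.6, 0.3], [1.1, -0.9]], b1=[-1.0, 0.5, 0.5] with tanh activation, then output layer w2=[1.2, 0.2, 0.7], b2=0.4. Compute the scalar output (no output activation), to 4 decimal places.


z1[0] = (-0.1)·(-1) + (0.2)·(1) - 1.0 = -0.7
z1[1] = (-0.6)·(-1) + (0.3)·(1) + 0.5 = 1.4
z1[2] = (1.1)·(-1) + (-0.9)·(1) + 0.5 = -1.5
h = tanh(z1) = [-0.6044, 0.8854, -0.9051]
output = (1.2)·(-0.6044) + (0.2)·(0.8854) + (0.7)·(-0.9051) + 0.4 = -0.7818

-0.7818


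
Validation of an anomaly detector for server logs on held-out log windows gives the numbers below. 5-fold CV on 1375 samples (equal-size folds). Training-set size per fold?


Fold size = 1375/5 = 275
Training per fold = 1375 - 275 = 1100

1100


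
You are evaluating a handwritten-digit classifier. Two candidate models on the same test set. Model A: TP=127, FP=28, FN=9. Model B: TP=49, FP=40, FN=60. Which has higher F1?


Model A: P=127/155=0.8194, R=127/136=0.9338, F1=2PR/(P+R)=2TP/(2TP+FP+FN)=254/291=0.8729
Model B: P=49/89=0.5506, R=49/109=0.4495, F1=2PR/(P+R)=2TP/(2TP+FP+FN)=98/198=0.4949
0.8729 > 0.4949 → Model A

Model A


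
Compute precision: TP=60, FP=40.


Precision = TP/(TP+FP)
= 60/(60+40)
= 60/100 = 60.0%

60.0%


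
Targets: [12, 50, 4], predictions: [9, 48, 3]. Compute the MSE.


Squared errors: (12-9)²=9, (50-48)²=4, (4-3)²=1
Sum = 14
MSE = 14/3 = 14/3

14/3


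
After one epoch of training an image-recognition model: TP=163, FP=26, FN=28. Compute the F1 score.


Precision = 163/189 = 0.8624
Recall = 163/191 = 0.8534
F1 = 2·P·R/(P+R) = 2·TP/(2·TP+FP+FN) = 326/(326+26+28) = 326/380 = 0.8579

0.8579


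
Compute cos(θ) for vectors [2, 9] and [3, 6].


A·B = 2·3 + 9·6 = 60
‖A‖ = √85 = 9.2195, ‖B‖ = √45 = 6.7082
cos = 60/(√85·√45) = 60/√3825 = 0.9701

0.9701


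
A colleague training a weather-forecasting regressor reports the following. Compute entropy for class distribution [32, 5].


Probabilities: [32/37, 5/37] ≈ [0.8649, 0.1351]
H = -((32/37)·log₂(32/37) + (5/37)·log₂(5/37))
  = 0.5714 bits

0.5714 bits


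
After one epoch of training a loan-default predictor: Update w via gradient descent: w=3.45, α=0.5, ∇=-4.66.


w_new = w - α·∇
= 3.45 - 0.5·-4.66
= 3.45 + 2.33
= 5.78

5.78


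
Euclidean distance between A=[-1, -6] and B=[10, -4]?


d = √((-1-10)² + (-6+ 4)²)
  = √(121 + 4)
  = √125 = 11.1803

11.1803


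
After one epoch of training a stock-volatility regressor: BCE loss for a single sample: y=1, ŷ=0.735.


BCE = -[y·ln(p) + (1-y)·ln(1-p)]
= -1·ln(0.735) - 0
= -ln(0.735) = 0.3079

0.3079


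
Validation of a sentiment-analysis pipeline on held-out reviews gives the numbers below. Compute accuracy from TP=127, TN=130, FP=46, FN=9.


Accuracy = (TP+TN)/(TP+TN+FP+FN)
= (127+130)/(312)
= 257/312 = 82.37%

82.37%


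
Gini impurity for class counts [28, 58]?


Probabilities: [28/86, 58/86] ≈ [0.3256, 0.6744]
Σpᵢ² = (784 + 3364)/86² = 4148/7396
Gini = 1 - Σpᵢ² = 1 - 4148/7396 = 0.4392

0.4392


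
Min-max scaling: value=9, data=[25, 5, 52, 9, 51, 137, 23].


min=5, max=137
(9-5)/(137-5) = 4/132 = 0.0303

0.0303


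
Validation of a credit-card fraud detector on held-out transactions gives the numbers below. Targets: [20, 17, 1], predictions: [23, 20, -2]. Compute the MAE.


Absolute errors: |20-23|=3, |17-20|=3, |1+ 2|=3
Sum = 9
MAE = 9/3 = 3

3


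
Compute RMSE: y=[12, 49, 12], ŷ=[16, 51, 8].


MSE = 36/3 = 12
RMSE = √(36/3) = 3.4641

3.4641


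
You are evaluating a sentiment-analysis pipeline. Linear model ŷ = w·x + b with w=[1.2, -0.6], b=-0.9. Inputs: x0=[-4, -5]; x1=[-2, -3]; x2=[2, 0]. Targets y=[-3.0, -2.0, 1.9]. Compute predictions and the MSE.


ŷ0 = (1.2)·(-4) + (-0.6)·(-5) - 0.9 = -2.7
ŷ1 = (1.2)·(-2) + (-0.6)·(-3) - 0.9 = -1.5
ŷ2 = (1.2)·(2) + (-0.6)·(0) - 0.9 = 1.5
errors² = [0.09, 0.25, 0.16]
MSE = 0.5000/3 = 0.1667

0.1667


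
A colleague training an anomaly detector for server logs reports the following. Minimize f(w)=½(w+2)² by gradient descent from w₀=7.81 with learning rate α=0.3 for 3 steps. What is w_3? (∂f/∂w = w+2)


step 1: grad = 7.81+2 = 9.81; w = 7.81 - 0.3·(9.81) = 4.867
step 2: grad = 4.867+2 = 6.867; w = 4.867 - 0.3·(6.867) = 2.8069
step 3: grad = 2.8069+2 = 4.8069; w = 2.8069 - 0.3·(4.8069) = 1.36483

1.36483


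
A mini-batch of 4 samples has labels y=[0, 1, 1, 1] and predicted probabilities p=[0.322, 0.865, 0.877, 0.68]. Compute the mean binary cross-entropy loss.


L[0] = -ln(1-0.322) = -ln(0.678) = 0.3886
L[1] = -ln(0.865) = 0.145
L[2] = -ln(0.877) = 0.1312
L[3] = -ln(0.68) = 0.3857
mean = (0.3886 + 0.145 + 0.1312 + 0.3857)/4 = 0.2626

0.2626


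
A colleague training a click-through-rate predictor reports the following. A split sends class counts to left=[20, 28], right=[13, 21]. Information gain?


Parent = [33, 49], H_parent = 0.9724
H_left = 0.9799 (n=48), H_right = 0.9597 (n=34)
H_children = (48/82)·0.9799 + (34/82)·0.9597 = 0.9715
IG = 0.9724 - 0.9715 = 0.0009

0.0009


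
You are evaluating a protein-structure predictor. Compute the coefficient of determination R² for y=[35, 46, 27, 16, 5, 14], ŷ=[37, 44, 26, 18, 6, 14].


ȳ = 23.8333
SS_res = Σ(y-ŷ)² = 14
SS_tot = Σ(y-ȳ)² = 1138.83
R² = 1 - SS_res/SS_tot = 1 - 0.0123 = 0.9877

0.9877


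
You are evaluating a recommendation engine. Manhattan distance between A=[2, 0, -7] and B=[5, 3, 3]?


d = |2-5| + |0-3| + |-7-3|
  = 3 + 3 + 10
  = 16

16


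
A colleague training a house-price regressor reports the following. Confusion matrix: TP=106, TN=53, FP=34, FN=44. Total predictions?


Total = TP + TN + FP + FN
= 106 + 53 + 34 + 44
= 237
(Predicted positive: 140, predicted negative: 97)

237


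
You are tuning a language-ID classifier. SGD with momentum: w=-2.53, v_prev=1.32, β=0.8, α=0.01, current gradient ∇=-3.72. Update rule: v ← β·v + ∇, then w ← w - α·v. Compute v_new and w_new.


v_new = 0.8·1.32 - 3.72 = 1.056 - 3.72 = -2.664
w_new = -2.53 - 0.01·-2.664 = -2.53 + 0.02664 = -2.50336

v_new=-2.664, w_new=-2.50336


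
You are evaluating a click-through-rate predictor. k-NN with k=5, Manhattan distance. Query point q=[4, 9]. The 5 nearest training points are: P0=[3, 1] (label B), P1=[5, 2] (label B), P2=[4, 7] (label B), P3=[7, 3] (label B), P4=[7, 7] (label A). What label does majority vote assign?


d(q,P0) = 9  (label B)
d(q,P1) = 8  (label B)
d(q,P2) = 2  (label B)
d(q,P3) = 9  (label B)
d(q,P4) = 5  (label A)
Votes: A=1, B=4
Majority → B

B


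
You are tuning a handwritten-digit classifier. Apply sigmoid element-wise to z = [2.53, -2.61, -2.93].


σ(2.53) = 1/(1+e^-2.53) = 0.9262
σ(-2.61) = 1/(1+e^2.61) = 0.0685
σ(-2.93) = 1/(1+e^2.93) = 0.0507
result = [0.9262, 0.0685, 0.0507]

[0.9262, 0.0685, 0.0507]


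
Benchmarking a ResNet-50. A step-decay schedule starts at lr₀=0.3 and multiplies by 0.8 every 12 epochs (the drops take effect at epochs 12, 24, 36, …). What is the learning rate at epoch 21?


n_drops = ⌊21/12⌋ = 1
lr = 0.3·0.8^1 = 0.3·0.8 = 0.24

0.24


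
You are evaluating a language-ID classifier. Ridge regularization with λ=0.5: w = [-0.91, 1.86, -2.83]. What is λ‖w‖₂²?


‖w‖₂² = (-0.91)² + (1.86)² + (-2.83)²
     = 0.8281 + 3.4596 + 8.0089
     = 12.2966
λ·‖w‖₂² = 0.5·12.2966 = 6.1483

6.1483


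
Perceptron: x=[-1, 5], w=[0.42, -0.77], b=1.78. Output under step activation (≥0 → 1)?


z = (-1)·(0.42) + (5)·(-0.77) + 1.78
  = -2.49
step(z) = 0 (z<0)

0


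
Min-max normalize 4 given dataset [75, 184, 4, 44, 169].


min=4, max=184
(4-4)/(184-4) = 0/180 = 0.0

0.0


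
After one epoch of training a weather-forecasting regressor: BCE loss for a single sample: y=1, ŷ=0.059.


BCE = -[y·ln(p) + (1-y)·ln(1-p)]
= -1·ln(0.059) - 0
= -ln(0.059) = 2.8302

2.8302


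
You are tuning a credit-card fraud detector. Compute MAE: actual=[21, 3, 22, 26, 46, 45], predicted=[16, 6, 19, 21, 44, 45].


Absolute errors: |21-16|=5, |3-6|=3, |22-19|=3, |26-21|=5, |46-44|=2, |45-45|=0
Sum = 18
MAE = 18/6 = 3

3


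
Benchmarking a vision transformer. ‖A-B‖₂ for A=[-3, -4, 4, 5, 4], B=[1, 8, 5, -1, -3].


d = √((-3-1)² + (-4-8)² + (4-5)² + (5+ 1)² + (4+ 3)²)
  = √(16 + 144 + 1 + 36 + 49)
  = √246 = 15.6844

15.6844


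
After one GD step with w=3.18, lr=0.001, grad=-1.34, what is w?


w_new = w - α·∇
= 3.18 - 0.001·-1.34
= 3.18 + 0.00134
= 3.18134

3.18134


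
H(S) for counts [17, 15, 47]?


Probabilities: [17/79, 15/79, 47/79] ≈ [0.2152, 0.1899, 0.5949]
H = -((17/79)·log₂(17/79) + (15/79)·log₂(15/79) + (47/79)·log₂(47/79))
  = 1.3778 bits

1.3778 bits


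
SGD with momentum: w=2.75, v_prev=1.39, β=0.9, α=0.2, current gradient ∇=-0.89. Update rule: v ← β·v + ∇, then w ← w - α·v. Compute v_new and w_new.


v_new = 0.9·1.39 - 0.89 = 1.251 - 0.89 = 0.361
w_new = 2.75 - 0.2·0.361 = 2.75 - 0.0722 = 2.6778

v_new=0.361, w_new=2.6778


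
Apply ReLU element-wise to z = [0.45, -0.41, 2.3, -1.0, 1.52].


ReLU(0.45) = max(0, 0.45) = 0.45
ReLU(-0.41) = max(0, -0.41) = 0.0
ReLU(2.3) = max(0, 2.3) = 2.3
ReLU(-1.0) = max(0, -1.0) = 0.0
ReLU(1.52) = max(0, 1.52) = 1.52
result = [0.45, 0.0, 2.3, 0.0, 1.52]

[0.45, 0.0, 2.3, 0.0, 1.52]


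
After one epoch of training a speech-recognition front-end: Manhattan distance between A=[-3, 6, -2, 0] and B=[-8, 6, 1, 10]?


d = |-3+ 8| + |6-6| + |-2-1| + |0-10|
  = 5 + 0 + 3 + 10
  = 18

18


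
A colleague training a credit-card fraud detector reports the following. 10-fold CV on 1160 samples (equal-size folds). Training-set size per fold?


Fold size = 1160/10 = 116
Training per fold = 1160 - 116 = 1044

1044


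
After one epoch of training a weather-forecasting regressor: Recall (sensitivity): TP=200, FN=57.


Recall = TP/(TP+FN)
= 200/(200+57)
= 200/257 = 77.82%

77.82%


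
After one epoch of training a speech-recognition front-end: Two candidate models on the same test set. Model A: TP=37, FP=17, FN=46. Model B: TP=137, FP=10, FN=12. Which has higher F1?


Model A: P=37/54=0.6852, R=37/83=0.4458, F1=2PR/(P+R)=2TP/(2TP+FP+FN)=74/137=0.5401
Model B: P=137/147=0.932, R=137/149=0.9195, F1=2PR/(P+R)=2TP/(2TP+FP+FN)=274/296=0.9257
0.5401 < 0.9257 → Model B

Model B


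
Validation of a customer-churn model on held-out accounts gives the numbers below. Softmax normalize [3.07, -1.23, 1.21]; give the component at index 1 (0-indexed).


Exponentials: e^3.07=21.5419, e^-1.23=0.2923, e^1.21=3.3535
Sum = 25.1877
Softmax = [0.8553, 0.0116, 0.1331]
p[1] = 0.2923/25.1877 = 0.0116

0.0116


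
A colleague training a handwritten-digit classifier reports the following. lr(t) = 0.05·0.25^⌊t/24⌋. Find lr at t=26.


n_drops = ⌊26/24⌋ = 1
lr = 0.05·0.25^1 = 0.05·0.25 = 0.0125

0.0125


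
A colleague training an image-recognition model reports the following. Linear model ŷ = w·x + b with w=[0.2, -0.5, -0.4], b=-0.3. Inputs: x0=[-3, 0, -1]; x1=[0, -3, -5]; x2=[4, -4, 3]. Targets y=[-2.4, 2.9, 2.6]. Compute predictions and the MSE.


ŷ0 = (0.2)·(-3) + (-0.5)·(0) + (-0.4)·(-1) - 0.3 = -0.5
ŷ1 = (0.2)·(0) + (-0.5)·(-3) + (-0.4)·(-5) - 0.3 = 3.2
ŷ2 = (0.2)·(4) + (-0.5)·(-4) + (-0.4)·(3) - 0.3 = 1.3
errors² = [3.61, 0.09, 1.69]
MSE = 5.3900/3 = 1.7967

1.7967


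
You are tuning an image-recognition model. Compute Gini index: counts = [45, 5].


Probabilities: [45/50, 5/50] ≈ [0.9, 0.1]
Σpᵢ² = (2025 + 25)/50² = 2050/2500
Gini = 1 - Σpᵢ² = 1 - 2050/2500 = 0.18

0.18


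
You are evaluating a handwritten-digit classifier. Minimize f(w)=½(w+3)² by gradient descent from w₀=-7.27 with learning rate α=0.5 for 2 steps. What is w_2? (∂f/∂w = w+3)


step 1: grad = -7.27+3 = -4.27; w = -7.27 - 0.5·(-4.27) = -5.135
step 2: grad = -5.135+3 = -2.135; w = -5.135 - 0.5·(-2.135) = -4.0675

-4.0675


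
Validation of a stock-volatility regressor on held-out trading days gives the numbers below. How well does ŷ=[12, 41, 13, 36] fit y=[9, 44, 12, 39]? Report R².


ȳ = 26
SS_res = Σ(y-ŷ)² = 28
SS_tot = Σ(y-ȳ)² = 978
R² = 1 - SS_res/SS_tot = 1 - 0.0286 = 0.9714

0.9714


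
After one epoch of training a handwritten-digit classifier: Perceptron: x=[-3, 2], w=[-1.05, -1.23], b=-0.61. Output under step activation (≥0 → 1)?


z = (-3)·(-1.05) + (2)·(-1.23) - 0.61
  = 0.08
step(z) = 1 (z≥0)

1


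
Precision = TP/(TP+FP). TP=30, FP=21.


Precision = TP/(TP+FP)
= 30/(30+21)
= 30/51 = 58.82%

58.82%


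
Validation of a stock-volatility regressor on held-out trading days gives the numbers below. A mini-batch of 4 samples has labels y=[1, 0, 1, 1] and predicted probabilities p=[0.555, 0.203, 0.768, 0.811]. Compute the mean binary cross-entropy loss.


L[0] = -ln(0.555) = 0.5888
L[1] = -ln(1-0.203) = -ln(0.797) = 0.2269
L[2] = -ln(0.768) = 0.264
L[3] = -ln(0.811) = 0.2095
mean = (0.5888 + 0.2269 + 0.264 + 0.2095)/4 = 0.3223

0.3223


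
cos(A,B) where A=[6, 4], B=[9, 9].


A·B = 6·9 + 4·9 = 90
‖A‖ = √52 = 7.2111, ‖B‖ = √162 = 12.7279
cos = 90/(√52·√162) = 90/√8424 = 0.9806

0.9806


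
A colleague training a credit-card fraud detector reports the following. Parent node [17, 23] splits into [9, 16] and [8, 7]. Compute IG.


Parent = [17, 23], H_parent = 0.9837
H_left = 0.9427 (n=25), H_right = 0.9968 (n=15)
H_children = (25/40)·0.9427 + (15/40)·0.9968 = 0.963
IG = 0.9837 - 0.963 = 0.0207

0.0207


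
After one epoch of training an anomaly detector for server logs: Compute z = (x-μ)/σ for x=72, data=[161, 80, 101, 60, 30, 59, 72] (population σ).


μ = 80.4286, σ = 38.5556
z = (72 - 80.4286)/38.5556 = -0.2186

-0.2186


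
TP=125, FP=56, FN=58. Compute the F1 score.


Precision = 125/181 = 0.6906
Recall = 125/183 = 0.6831
F1 = 2·P·R/(P+R) = 2·TP/(2·TP+FP+FN) = 250/(250+56+58) = 250/364 = 0.6868

0.6868


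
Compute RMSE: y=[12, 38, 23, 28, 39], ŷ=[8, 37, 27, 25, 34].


MSE = 67/5 = 13.4
RMSE = √(67/5) = 3.6606

3.6606


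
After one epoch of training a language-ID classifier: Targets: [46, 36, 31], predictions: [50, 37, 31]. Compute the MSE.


Squared errors: (46-50)²=16, (36-37)²=1, (31-31)²=0
Sum = 17
MSE = 17/3 = 17/3

17/3


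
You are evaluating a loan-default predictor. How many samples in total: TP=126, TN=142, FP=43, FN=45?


Total = TP + TN + FP + FN
= 126 + 142 + 43 + 45
= 356
(Predicted positive: 169, predicted negative: 187)

356


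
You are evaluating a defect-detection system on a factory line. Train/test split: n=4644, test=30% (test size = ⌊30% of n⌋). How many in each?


Test = ⌊4644·30/100⌋ = 1393
Train = 4644 - 1393 = 3251

Train: 3251, Test: 1393


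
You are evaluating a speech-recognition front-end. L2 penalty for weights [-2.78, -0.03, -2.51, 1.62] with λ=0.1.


‖w‖₂² = (-2.78)² + (-0.03)² + (-2.51)² + (1.62)²
     = 7.7284 + 0.0009 + 6.3001 + 2.6244
     = 16.6538
λ·‖w‖₂² = 0.1·16.6538 = 1.66538

1.66538


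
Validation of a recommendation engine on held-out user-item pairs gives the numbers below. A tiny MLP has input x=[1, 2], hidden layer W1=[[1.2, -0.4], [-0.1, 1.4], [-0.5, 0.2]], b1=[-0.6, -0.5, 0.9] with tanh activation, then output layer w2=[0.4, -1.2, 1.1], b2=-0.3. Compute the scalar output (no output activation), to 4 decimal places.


z1[0] = (1.2)·(1) + (-0.4)·(2) - 0.6 = -0.2
z1[1] = (-0.1)·(1) + (1.4)·(2) - 0.5 = 2.2
z1[2] = (-0.5)·(1) + (0.2)·(2) + 0.9 = 0.8
h = tanh(z1) = [-0.1974, 0.9757, 0.664]
output = (0.4)·(-0.1974) + (-1.2)·(0.9757) + (1.1)·(0.664) - 0.3 = -0.8194

-0.8194


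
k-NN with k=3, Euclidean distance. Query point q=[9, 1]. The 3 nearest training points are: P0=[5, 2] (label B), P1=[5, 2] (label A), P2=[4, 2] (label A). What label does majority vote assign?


d(q,P0) = 4.1231  (label B)
d(q,P1) = 4.1231  (label A)
d(q,P2) = 5.099  (label A)
Votes: A=2, B=1
Majority → A

A


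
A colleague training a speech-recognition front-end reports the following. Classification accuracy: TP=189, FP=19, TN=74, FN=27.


Accuracy = (TP+TN)/(TP+TN+FP+FN)
= (189+74)/(309)
= 263/309 = 85.11%

85.11%


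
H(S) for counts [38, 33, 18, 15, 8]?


Probabilities: [38/112, 33/112, 18/112, 15/112, 8/112] ≈ [0.3393, 0.2946, 0.1607, 0.1339, 0.0714]
H = -((38/112)·log₂(38/112) + (33/112)·log₂(33/112) + (18/112)·log₂(18/112) + (15/112)·log₂(15/112) + (8/112)·log₂(8/112))
  = 2.1328 bits

2.1328 bits


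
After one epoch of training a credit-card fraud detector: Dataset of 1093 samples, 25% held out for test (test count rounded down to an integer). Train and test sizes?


Test = ⌊1093·25/100⌋ = 273
Train = 1093 - 273 = 820

Train: 820, Test: 273


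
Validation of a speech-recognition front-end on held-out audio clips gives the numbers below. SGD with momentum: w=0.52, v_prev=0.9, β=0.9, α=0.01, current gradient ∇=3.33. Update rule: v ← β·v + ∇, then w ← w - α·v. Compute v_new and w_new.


v_new = 0.9·0.9 + 3.33 = 0.81 + 3.33 = 4.14
w_new = 0.52 - 0.01·4.14 = 0.52 - 0.0414 = 0.4786

v_new=4.14, w_new=0.4786


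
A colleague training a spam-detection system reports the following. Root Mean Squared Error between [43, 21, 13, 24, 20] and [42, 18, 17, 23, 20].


MSE = 27/5 = 5.4
RMSE = √(27/5) = 2.3238

2.3238


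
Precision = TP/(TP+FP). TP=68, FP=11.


Precision = TP/(TP+FP)
= 68/(68+11)
= 68/79 = 86.08%

86.08%


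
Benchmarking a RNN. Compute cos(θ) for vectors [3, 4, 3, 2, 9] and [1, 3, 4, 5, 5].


A·B = 3·1 + 4·3 + 3·4 + 2·5 + 9·5 = 82
‖A‖ = √119 = 10.9087, ‖B‖ = √76 = 8.7178
cos = 82/(√119·√76) = 82/√9044 = 0.8623

0.8623


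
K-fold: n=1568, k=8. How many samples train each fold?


Fold size = 1568/8 = 196
Training per fold = 1568 - 196 = 1372

1372


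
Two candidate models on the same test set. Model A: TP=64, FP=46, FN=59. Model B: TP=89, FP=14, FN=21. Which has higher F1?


Model A: P=64/110=0.5818, R=64/123=0.5203, F1=2PR/(P+R)=2TP/(2TP+FP+FN)=128/233=0.5494
Model B: P=89/103=0.8641, R=89/110=0.8091, F1=2PR/(P+R)=2TP/(2TP+FP+FN)=178/213=0.8357
0.5494 < 0.8357 → Model B

Model B


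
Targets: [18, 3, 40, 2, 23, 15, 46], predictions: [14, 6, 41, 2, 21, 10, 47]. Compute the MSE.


Squared errors: (18-14)²=16, (3-6)²=9, (40-41)²=1, (2-2)²=0, (23-21)²=4, (15-10)²=25, (46-47)²=1
Sum = 56
MSE = 56/7 = 8

8


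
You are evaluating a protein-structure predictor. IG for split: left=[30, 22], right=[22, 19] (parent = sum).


Parent = [52, 41], H_parent = 0.9899
H_left = 0.9829 (n=52), H_right = 0.9961 (n=41)
H_children = (52/93)·0.9829 + (41/93)·0.9961 = 0.9887
IG = 0.9899 - 0.9887 = 0.0012

0.0012


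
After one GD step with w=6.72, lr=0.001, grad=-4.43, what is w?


w_new = w - α·∇
= 6.72 - 0.001·-4.43
= 6.72 + 0.00443
= 6.72443

6.72443


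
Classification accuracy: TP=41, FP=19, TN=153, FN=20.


Accuracy = (TP+TN)/(TP+TN+FP+FN)
= (41+153)/(233)
= 194/233 = 83.26%

83.26%


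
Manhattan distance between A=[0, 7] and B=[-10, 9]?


d = |0+ 10| + |7-9|
  = 10 + 2
  = 12

12


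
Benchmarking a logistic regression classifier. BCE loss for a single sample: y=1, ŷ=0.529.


BCE = -[y·ln(p) + (1-y)·ln(1-p)]
= -1·ln(0.529) - 0
= -ln(0.529) = 0.6368

0.6368


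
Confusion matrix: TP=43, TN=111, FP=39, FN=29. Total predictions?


Total = TP + TN + FP + FN
= 43 + 111 + 39 + 29
= 222
(Predicted positive: 82, predicted negative: 140)

222


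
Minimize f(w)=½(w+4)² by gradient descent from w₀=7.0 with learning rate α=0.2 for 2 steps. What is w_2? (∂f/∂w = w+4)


step 1: grad = 7+4 = 11; w = 7 - 0.2·(11) = 4.8
step 2: grad = 4.8+4 = 8.8; w = 4.8 - 0.2·(8.8) = 3.04

3.04


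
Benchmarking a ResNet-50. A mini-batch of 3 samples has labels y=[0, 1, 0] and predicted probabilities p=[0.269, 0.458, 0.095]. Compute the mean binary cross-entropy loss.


L[0] = -ln(1-0.269) = -ln(0.731) = 0.3133
L[1] = -ln(0.458) = 0.7809
L[2] = -ln(1-0.095) = -ln(0.905) = 0.0998
mean = (0.3133 + 0.7809 + 0.0998)/3 = 0.398

0.398


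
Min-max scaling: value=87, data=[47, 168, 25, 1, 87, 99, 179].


min=1, max=179
(87-1)/(179-1) = 86/178 = 0.4831

0.4831


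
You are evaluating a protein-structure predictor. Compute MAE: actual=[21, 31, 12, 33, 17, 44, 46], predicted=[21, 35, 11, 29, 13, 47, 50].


Absolute errors: |21-21|=0, |31-35|=4, |12-11|=1, |33-29|=4, |17-13|=4, |44-47|=3, |46-50|=4
Sum = 20
MAE = 20/7 = 20/7

20/7


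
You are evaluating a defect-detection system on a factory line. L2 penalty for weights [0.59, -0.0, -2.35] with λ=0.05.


‖w‖₂² = (0.59)² + (-0.0)² + (-2.35)²
     = 0.3481 + 0 + 5.5225
     = 5.8706
λ·‖w‖₂² = 0.05·5.8706 = 0.29353

0.29353


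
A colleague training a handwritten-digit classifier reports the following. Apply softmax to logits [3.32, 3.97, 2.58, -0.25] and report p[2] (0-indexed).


Exponentials: e^3.32=27.6604, e^3.97=52.9845, e^2.58=13.1971, e^-0.25=0.7788
Sum = 94.6208
Softmax = [0.2923, 0.56, 0.1395, 0.0082]
p[2] = 13.1971/94.6208 = 0.1395

0.1395


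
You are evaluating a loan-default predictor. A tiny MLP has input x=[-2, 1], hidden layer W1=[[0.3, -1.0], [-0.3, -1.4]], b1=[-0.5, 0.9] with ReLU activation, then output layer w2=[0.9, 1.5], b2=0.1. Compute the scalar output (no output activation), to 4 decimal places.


z1[0] = (0.3)·(-2) + (-1.0)·(1) - 0.5 = -2.1
z1[1] = (-0.3)·(-2) + (-1.4)·(1) + 0.9 = 0.1
h = ReLU(z1) = [0.0, 0.1]
output = (0.9)·(0.0) + (1.5)·(0.1) + 0.1 = 0.25

0.25


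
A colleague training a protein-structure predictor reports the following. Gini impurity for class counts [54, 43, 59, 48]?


Probabilities: [54/204, 43/204, 59/204, 48/204] ≈ [0.2647, 0.2108, 0.2892, 0.2353]
Σpᵢ² = (2916 + 1849 + 3481 + 2304)/204² = 10550/41616
Gini = 1 - Σpᵢ² = 1 - 10550/41616 = 0.7465

0.7465


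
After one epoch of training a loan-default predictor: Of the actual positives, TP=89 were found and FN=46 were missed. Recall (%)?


Recall = TP/(TP+FN)
= 89/(89+46)
= 89/135 = 65.93%

65.93%


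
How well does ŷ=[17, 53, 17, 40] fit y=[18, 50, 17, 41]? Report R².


ȳ = 31.5
SS_res = Σ(y-ŷ)² = 11
SS_tot = Σ(y-ȳ)² = 825
R² = 1 - SS_res/SS_tot = 1 - 0.0133 = 0.9867

0.9867


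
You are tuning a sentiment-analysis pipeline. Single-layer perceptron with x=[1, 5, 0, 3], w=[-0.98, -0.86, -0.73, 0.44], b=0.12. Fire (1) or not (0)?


z = (1)·(-0.98) + (5)·(-0.86) + (0)·(-0.73) + (3)·(0.44) + 0.12
  = -3.84
step(z) = 0 (z<0)

0


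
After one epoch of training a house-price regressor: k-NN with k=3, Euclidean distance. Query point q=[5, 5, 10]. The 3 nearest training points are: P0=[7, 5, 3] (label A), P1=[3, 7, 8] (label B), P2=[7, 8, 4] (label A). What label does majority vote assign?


d(q,P0) = 7.2801  (label A)
d(q,P1) = 3.4641  (label B)
d(q,P2) = 7.0  (label A)
Votes: A=2, B=1
Majority → A

A


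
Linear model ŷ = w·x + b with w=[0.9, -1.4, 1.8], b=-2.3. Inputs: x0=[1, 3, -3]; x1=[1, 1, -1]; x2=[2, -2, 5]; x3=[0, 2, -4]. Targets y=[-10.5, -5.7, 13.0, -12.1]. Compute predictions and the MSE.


ŷ0 = (0.9)·(1) + (-1.4)·(3) + (1.8)·(-3) - 2.3 = -11.0
ŷ1 = (0.9)·(1) + (-1.4)·(1) + (1.8)·(-1) - 2.3 = -4.6
ŷ2 = (0.9)·(2) + (-1.4)·(-2) + (1.8)·(5) - 2.3 = 11.3
ŷ3 = (0.9)·(0) + (-1.4)·(2) + (1.8)·(-4) - 2.3 = -12.3
errors² = [0.25, 1.21, 2.89, 0.04]
MSE = 4.3900/4 = 1.0975

1.0975


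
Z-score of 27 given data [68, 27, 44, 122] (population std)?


μ = 65.25, σ = 35.8565
z = (27 - 65.25)/35.8565 = -1.0668

-1.0668


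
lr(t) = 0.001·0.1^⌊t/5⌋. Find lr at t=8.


n_drops = ⌊8/5⌋ = 1
lr = 0.001·0.1^1 = 0.001·0.1 = 0.0001

0.0001


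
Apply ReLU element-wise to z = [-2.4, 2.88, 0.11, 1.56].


ReLU(-2.4) = max(0, -2.4) = 0.0
ReLU(2.88) = max(0, 2.88) = 2.88
ReLU(0.11) = max(0, 0.11) = 0.11
ReLU(1.56) = max(0, 1.56) = 1.56
result = [0.0, 2.88, 0.11, 1.56]

[0.0, 2.88, 0.11, 1.56]


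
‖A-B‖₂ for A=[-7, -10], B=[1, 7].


d = √((-7-1)² + (-10-7)²)
  = √(64 + 289)
  = √353 = 18.7883

18.7883


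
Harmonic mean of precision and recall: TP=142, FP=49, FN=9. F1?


Precision = 142/191 = 0.7435
Recall = 142/151 = 0.9404
F1 = 2·P·R/(P+R) = 2·TP/(2·TP+FP+FN) = 284/(284+49+9) = 284/342 = 0.8304

0.8304


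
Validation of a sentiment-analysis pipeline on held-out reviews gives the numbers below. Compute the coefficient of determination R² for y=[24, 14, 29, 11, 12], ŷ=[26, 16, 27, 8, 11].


ȳ = 18
SS_res = Σ(y-ŷ)² = 22
SS_tot = Σ(y-ȳ)² = 258
R² = 1 - SS_res/SS_tot = 1 - 0.0853 = 0.9147

0.9147


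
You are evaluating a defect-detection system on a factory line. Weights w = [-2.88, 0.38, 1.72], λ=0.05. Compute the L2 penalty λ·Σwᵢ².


‖w‖₂² = (-2.88)² + (0.38)² + (1.72)²
     = 8.2944 + 0.1444 + 2.9584
     = 11.3972
λ·‖w‖₂² = 0.05·11.3972 = 0.56986

0.56986


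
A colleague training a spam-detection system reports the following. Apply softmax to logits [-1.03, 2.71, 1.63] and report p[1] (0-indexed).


Exponentials: e^-1.03=0.357, e^2.71=15.0293, e^1.63=5.1039
Sum = 20.4902
Softmax = [0.0174, 0.7335, 0.2491]
p[1] = 15.0293/20.4902 = 0.7335

0.7335


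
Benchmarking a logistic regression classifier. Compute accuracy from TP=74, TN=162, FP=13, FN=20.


Accuracy = (TP+TN)/(TP+TN+FP+FN)
= (74+162)/(269)
= 236/269 = 87.73%

87.73%


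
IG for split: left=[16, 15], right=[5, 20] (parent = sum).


Parent = [21, 35], H_parent = 0.9544
H_left = 0.9992 (n=31), H_right = 0.7219 (n=25)
H_children = (31/56)·0.9992 + (25/56)·0.7219 = 0.8754
IG = 0.9544 - 0.8754 = 0.079

0.079


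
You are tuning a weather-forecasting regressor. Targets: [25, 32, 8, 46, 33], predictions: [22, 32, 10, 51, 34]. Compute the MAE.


Absolute errors: |25-22|=3, |32-32|=0, |8-10|=2, |46-51|=5, |33-34|=1
Sum = 11
MAE = 11/5 = 11/5

11/5


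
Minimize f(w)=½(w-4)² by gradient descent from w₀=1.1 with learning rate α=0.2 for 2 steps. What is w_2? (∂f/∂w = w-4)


step 1: grad = 1.1-4 = -2.9; w = 1.1 - 0.2·(-2.9) = 1.68
step 2: grad = 1.68-4 = -2.32; w = 1.68 - 0.2·(-2.32) = 2.144

2.144


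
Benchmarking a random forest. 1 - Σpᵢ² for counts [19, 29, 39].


Probabilities: [19/87, 29/87, 39/87] ≈ [0.2184, 0.3333, 0.4483]
Σpᵢ² = (361 + 841 + 1521)/87² = 2723/7569
Gini = 1 - Σpᵢ² = 1 - 2723/7569 = 0.6402

0.6402


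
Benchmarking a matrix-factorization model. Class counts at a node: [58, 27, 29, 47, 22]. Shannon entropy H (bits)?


Probabilities: [58/183, 27/183, 29/183, 47/183, 22/183] ≈ [0.3169, 0.1475, 0.1585, 0.2568, 0.1202]
H = -((58/183)·log₂(58/183) + (27/183)·log₂(27/183) + (29/183)·log₂(29/183) + (47/183)·log₂(47/183) + (22/183)·log₂(22/183))
  = 2.225 bits

2.225 bits


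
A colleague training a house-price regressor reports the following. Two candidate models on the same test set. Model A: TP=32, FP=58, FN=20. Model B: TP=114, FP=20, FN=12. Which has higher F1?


Model A: P=32/90=0.3556, R=32/52=0.6154, F1=2PR/(P+R)=2TP/(2TP+FP+FN)=64/142=0.4507
Model B: P=114/134=0.8507, R=114/126=0.9048, F1=2PR/(P+R)=2TP/(2TP+FP+FN)=228/260=0.8769
0.4507 < 0.8769 → Model B

Model B


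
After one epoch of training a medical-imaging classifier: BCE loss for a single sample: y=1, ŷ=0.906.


BCE = -[y·ln(p) + (1-y)·ln(1-p)]
= -1·ln(0.906) - 0
= -ln(0.906) = 0.0987

0.0987


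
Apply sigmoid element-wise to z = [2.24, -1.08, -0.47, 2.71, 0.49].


σ(2.24) = 1/(1+e^-2.24) = 0.9038
σ(-1.08) = 1/(1+e^1.08) = 0.2535
σ(-0.47) = 1/(1+e^0.47) = 0.3846
σ(2.71) = 1/(1+e^-2.71) = 0.9376
σ(0.49) = 1/(1+e^-0.49) = 0.6201
result = [0.9038, 0.2535, 0.3846, 0.9376, 0.6201]

[0.9038, 0.2535, 0.3846, 0.9376, 0.6201]


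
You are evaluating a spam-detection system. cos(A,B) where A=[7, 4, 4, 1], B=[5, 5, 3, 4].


A·B = 7·5 + 4·5 + 4·3 + 1·4 = 71
‖A‖ = √82 = 9.0554, ‖B‖ = √75 = 8.6603
cos = 71/(√82·√75) = 71/√6150 = 0.9054

0.9054


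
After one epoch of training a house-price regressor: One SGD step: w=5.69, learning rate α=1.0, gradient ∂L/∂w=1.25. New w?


w_new = w - α·∇
= 5.69 - 1.0·1.25
= 5.69 - 1.25
= 4.44

4.44


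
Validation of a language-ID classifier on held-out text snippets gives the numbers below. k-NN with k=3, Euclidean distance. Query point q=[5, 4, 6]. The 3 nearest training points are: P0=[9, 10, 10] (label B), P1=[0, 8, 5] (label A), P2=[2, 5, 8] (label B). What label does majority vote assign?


d(q,P0) = 8.2462  (label B)
d(q,P1) = 6.4807  (label A)
d(q,P2) = 3.7417  (label B)
Votes: A=1, B=2
Majority → B

B


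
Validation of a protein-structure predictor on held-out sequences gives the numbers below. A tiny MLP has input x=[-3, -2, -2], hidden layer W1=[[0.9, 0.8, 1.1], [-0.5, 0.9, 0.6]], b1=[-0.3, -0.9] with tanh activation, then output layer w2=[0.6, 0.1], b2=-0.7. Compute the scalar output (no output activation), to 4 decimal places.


z1[0] = (0.9)·(-3) + (0.8)·(-2) + (1.1)·(-2) - 0.3 = -6.8
z1[1] = (-0.5)·(-3) + (0.9)·(-2) + (0.6)·(-2) - 0.9 = -2.4
h = tanh(z1) = [-1.0, -0.9837]
output = (0.6)·(-1.0) + (0.1)·(-0.9837) - 0.7 = -1.3984

-1.3984


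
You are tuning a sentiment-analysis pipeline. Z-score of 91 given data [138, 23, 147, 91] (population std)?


μ = 99.75, σ = 49.1496
z = (91 - 99.75)/49.1496 = -0.178

-0.178


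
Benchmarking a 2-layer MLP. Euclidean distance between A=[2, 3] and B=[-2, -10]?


d = √((2+ 2)² + (3+ 10)²)
  = √(16 + 169)
  = √185 = 13.6015

13.6015


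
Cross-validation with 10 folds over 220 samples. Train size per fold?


Fold size = 220/10 = 22
Training per fold = 220 - 22 = 198

198


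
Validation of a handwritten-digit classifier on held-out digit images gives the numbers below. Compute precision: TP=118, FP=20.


Precision = TP/(TP+FP)
= 118/(118+20)
= 118/138 = 85.51%

85.51%


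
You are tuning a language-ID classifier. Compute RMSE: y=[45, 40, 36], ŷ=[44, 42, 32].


MSE = 21/3 = 7
RMSE = √(21/3) = 2.6458

2.6458


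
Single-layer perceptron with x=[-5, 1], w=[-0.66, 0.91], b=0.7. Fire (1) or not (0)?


z = (-5)·(-0.66) + (1)·(0.91) + 0.7
  = 4.91
step(z) = 1 (z≥0)

1


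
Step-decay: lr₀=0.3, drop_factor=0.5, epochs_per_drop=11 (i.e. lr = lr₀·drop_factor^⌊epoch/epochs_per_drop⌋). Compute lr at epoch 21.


n_drops = ⌊21/11⌋ = 1
lr = 0.3·0.5^1 = 0.3·0.5 = 0.15

0.15


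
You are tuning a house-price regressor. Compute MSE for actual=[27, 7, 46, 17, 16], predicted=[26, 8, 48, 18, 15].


Squared errors: (27-26)²=1, (7-8)²=1, (46-48)²=4, (17-18)²=1, (16-15)²=1
Sum = 8
MSE = 8/5 = 8/5

8/5


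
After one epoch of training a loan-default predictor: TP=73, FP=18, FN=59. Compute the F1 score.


Precision = 73/91 = 0.8022
Recall = 73/132 = 0.553
F1 = 2·P·R/(P+R) = 2·TP/(2·TP+FP+FN) = 146/(146+18+59) = 146/223 = 0.6547

0.6547


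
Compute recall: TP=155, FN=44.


Recall = TP/(TP+FN)
= 155/(155+44)
= 155/199 = 77.89%

77.89%


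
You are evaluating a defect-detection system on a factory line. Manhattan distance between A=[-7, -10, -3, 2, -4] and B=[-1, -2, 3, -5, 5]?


d = |-7+ 1| + |-10+ 2| + |-3-3| + |2+ 5| + |-4-5|
  = 6 + 8 + 6 + 7 + 9
  = 36

36


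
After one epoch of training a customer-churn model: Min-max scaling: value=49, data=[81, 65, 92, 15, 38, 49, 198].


min=15, max=198
(49-15)/(198-15) = 34/183 = 0.1858

0.1858


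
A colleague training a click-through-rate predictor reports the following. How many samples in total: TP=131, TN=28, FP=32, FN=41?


Total = TP + TN + FP + FN
= 131 + 28 + 32 + 41
= 232
(Predicted positive: 163, predicted negative: 69)

232


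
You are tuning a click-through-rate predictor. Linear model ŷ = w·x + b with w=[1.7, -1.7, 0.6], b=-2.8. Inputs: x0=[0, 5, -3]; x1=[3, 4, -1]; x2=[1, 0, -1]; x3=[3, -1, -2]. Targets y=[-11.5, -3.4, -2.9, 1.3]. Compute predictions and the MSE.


ŷ0 = (1.7)·(0) + (-1.7)·(5) + (0.6)·(-3) - 2.8 = -13.1
ŷ1 = (1.7)·(3) + (-1.7)·(4) + (0.6)·(-1) - 2.8 = -5.1
ŷ2 = (1.7)·(1) + (-1.7)·(0) + (0.6)·(-1) - 2.8 = -1.7
ŷ3 = (1.7)·(3) + (-1.7)·(-1) + (0.6)·(-2) - 2.8 = 2.8
errors² = [2.56, 2.89, 1.44, 2.25]
MSE = 9.1400/4 = 2.285

2.285


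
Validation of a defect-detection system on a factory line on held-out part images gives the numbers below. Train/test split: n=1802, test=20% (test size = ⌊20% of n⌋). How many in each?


Test = ⌊1802·20/100⌋ = 360
Train = 1802 - 360 = 1442

Train: 1442, Test: 360


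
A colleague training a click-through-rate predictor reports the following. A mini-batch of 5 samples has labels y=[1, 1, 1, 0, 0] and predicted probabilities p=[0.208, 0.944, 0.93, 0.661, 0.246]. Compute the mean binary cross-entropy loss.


L[0] = -ln(0.208) = 1.5702
L[1] = -ln(0.944) = 0.0576
L[2] = -ln(0.93) = 0.0726
L[3] = -ln(1-0.661) = -ln(0.339) = 1.0818
L[4] = -ln(1-0.246) = -ln(0.754) = 0.2824
mean = (1.5702 + 0.0576 + 0.0726 + 1.0818 + 0.2824)/5 = 0.6129

0.6129
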